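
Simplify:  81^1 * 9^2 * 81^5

81^1 = 3^4; 9^2 = 3^4; 81^5 = 3^20
Combine exponents: 3^28

3^28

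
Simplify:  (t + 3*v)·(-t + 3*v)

-t² + 9*v²

Product of conjugates: (P+Q)(P-Q) = P^2 - Q^2.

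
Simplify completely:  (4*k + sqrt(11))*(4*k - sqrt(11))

16*k^2 - 11

Product of conjugates: (P+Q)(P-Q) = P^2 - Q^2.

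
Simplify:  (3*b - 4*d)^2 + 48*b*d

After expansion: 9*b^2 + 24*b*d + 16*d^2 — a perfect-square trinomial.

(3*b + 4*d)^2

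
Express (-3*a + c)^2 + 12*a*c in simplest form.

(3*a + c)^2

After expansion: 9*a^2 + 6*a*c + c^2 — a perfect-square trinomial.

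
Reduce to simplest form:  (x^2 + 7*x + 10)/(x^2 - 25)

(x + 2)/(x - 5)

Factor: x^2 + 7*x + 10 = (x + 5)*(x + 2);  x^2 - 25 = (x + 5)*(x - 5)
Cancel the common factor (x + 5).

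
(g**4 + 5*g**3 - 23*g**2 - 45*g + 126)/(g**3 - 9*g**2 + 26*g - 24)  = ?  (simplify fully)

(g**2 + 10*g + 21)/(g - 4)

Factor: g**4 + 5*g**3 - 23*g**2 - 45*g + 126 = (g + 7)*(g - 3)*(g - 2)*(g + 3);  g**3 - 9*g**2 + 26*g - 24 = (g - 3)*(g - 4)*(g - 2)
Cancel the common factors (g - 2), (g - 3).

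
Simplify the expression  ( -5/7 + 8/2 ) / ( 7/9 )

207/49

Numerator: -5/7 + 8/2 = 23/7
Denominator: 7/9 = 7/9
Divide: (23/7) · (9/7) = 207/49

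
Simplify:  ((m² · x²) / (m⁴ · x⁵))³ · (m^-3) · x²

Inside the bracket: (m^-2) · (x^-3)
Raise to the power 3: (m^-6) · (x^-9)
Multiply by (m^-3) · x²: add exponents.

1/(m⁹*x⁷)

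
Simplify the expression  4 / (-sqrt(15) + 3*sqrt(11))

(sqrt(15) + 3*sqrt(11))/21

Multiply numerator and denominator by sqrt(15) + 3*sqrt(11).
Denominator becomes 84; numerator becomes 4*sqrt(15) + 12*sqrt(11).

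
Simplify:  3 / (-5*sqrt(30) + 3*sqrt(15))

(-5*sqrt(30) - 3*sqrt(15))/205

Multiply numerator and denominator by 3*sqrt(15) + 5*sqrt(30).
Denominator becomes -615; numerator becomes 9*sqrt(15) + 15*sqrt(30).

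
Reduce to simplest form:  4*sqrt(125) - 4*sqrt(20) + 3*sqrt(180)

4*sqrt(125) = 20*sqrt(5); 4*sqrt(20) = 8*sqrt(5); 3*sqrt(180) = 18*sqrt(5)
Combine: (20 - 8 + 18)·sqrt(5) = 30*sqrt(5)

30*sqrt(5)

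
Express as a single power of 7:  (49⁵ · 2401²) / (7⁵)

7^13

49⁵ = 7^10; 2401² = 7^8; 7⁵ = 7^5
Combine exponents: 7^13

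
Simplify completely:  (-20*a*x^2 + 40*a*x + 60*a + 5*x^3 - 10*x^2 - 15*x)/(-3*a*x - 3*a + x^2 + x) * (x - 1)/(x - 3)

(-20*a*x + 20*a + 5*x^2 - 5*x)/(-3*a + x)

Factor: -20*a*x^2 + 40*a*x + 60*a + 5*x^3 - 10*x^2 - 15*x = 5*(x - 3)*(-4*a + x)*(x + 1);  -3*a*x - 3*a + x^2 + x = (x + 1)*(-3*a + x)
Cancel the common factors (x - 3), (x + 1).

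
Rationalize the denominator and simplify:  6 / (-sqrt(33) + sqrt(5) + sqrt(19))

Group as (sqrt(5) + sqrt(19)) - sqrt(33); multiply by (sqrt(5) + sqrt(19)) + sqrt(33), then rationalise the remaining surd.

(54*sqrt(33) + 114*sqrt(19) + 282*sqrt(5) + 12*sqrt(3135))/299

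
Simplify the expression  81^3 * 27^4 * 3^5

81^3 = 3^12; 27^4 = 3^12; 3^5 = 3^5
Combine exponents: 3^29

3^29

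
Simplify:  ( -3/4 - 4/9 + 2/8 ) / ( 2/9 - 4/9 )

17/4

Numerator: -3/4 - 4/9 + 2/8 = -17/18
Denominator: 2/9 - 4/9 = -2/9
Divide: (-17/18) · (-9/2) = 17/4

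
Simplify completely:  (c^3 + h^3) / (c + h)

c^3 + h^3 = (c + h)(c^2 - c*h + h^2).

c^2 - c*h + h^2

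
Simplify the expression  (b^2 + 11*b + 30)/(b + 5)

Factor: b^2 + 11*b + 30 = (b + 6)*(b + 5)
Cancel the common factor (b + 5).

b + 6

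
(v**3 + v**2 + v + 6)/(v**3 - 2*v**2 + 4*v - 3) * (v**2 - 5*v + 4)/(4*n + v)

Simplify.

(v**2 - 2*v - 8)/(4*n + v)

Factor: v**3 + v**2 + v + 6 = (v + 2)*(v**2 - v + 3);  v**3 - 2*v**2 + 4*v - 3 = (v - 1)*(v**2 - v + 3);  v**2 - 5*v + 4 = (v - 1)*(v - 4)
Cancel the common factors (v**2 - v + 3), (v - 1).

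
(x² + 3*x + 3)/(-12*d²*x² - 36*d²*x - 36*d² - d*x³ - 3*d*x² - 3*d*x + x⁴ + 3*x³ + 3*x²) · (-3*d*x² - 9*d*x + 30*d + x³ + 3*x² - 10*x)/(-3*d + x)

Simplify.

(x² + 3*x - 10)/(-12*d² - d*x + x²)

Factor: -12*d²*x² - 36*d²*x - 36*d² - d*x³ - 3*d*x² - 3*d*x + x⁴ + 3*x³ + 3*x² = (x² + 3*x + 3)·(-4*d + x)·(3*d + x);  -3*d*x² - 9*d*x + 30*d + x³ + 3*x² - 10*x = (-3*d + x)·(x - 2)·(x + 5)
Cancel the common factors (x² + 3*x + 3), (-3*d + x).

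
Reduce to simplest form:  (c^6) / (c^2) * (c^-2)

Quotient: c^4
Multiply by (c^-2): add exponents.

c^2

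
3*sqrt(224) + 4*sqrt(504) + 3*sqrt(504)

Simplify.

54*sqrt(14)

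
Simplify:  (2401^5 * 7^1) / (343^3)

7^12

2401^5 = 7^20; 7^1 = 7^1; 343^3 = 7^9
Combine exponents: 7^12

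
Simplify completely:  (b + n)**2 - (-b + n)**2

4*b*n

Binomially expand both and collect terms in n, b.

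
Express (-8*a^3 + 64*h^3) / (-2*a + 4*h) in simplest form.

Factor as (a-b)(a^2+ab+b^2) with a=(4*h), b=(2*a).

4*a^2 + 8*a*h + 16*h^2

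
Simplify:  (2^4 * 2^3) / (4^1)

2^5

2^4 = 2^4; 2^3 = 2^3; 4^1 = 2^2
Combine exponents: 2^5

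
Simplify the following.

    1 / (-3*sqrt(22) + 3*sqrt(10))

(-sqrt(22) - sqrt(10))/36

Multiply numerator and denominator by 3*sqrt(10) + 3*sqrt(22).
Denominator becomes -108; numerator becomes 3*sqrt(10) + 3*sqrt(22).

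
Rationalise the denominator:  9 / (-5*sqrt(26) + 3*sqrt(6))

Multiply numerator and denominator by 3*sqrt(6) + 5*sqrt(26).
Denominator becomes -596; numerator becomes 27*sqrt(6) + 45*sqrt(26).

(-45*sqrt(26) - 27*sqrt(6))/596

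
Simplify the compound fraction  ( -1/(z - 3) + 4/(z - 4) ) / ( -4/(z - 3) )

Numerator: -1/(z - 3) + 4/(z - 4) = (3*z - 8)/(z^2 - 7*z + 12)
Denominator: -4/(z - 3) = -4/(z - 3)
Divide: ((3*z - 8)/(z^2 - 7*z + 12)) · (-z/4 + 3/4) = (-3*z + 8)/(4*z - 16)

(-3*z + 8)/(4*z - 16)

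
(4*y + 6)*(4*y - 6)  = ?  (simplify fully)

16*y**2 - 36

Difference of squares with P = 4*y, Q = 6.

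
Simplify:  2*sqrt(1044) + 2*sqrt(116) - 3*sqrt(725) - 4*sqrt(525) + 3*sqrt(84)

-14*sqrt(21) + sqrt(29)

2*sqrt(1044) = 12*sqrt(29); 2*sqrt(116) = 4*sqrt(29); 3*sqrt(725) = 15*sqrt(29); 4*sqrt(525) = 20*sqrt(21); 3*sqrt(84) = 6*sqrt(21)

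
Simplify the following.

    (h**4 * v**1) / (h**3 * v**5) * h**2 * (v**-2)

h**3/v**6

Quotient: h**1 * (v**-4)
Multiply by h**2 * (v**-2): add exponents.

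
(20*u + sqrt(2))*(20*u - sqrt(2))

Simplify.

400*u**2 - 2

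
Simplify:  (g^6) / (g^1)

g^5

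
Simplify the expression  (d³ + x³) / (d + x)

d² - d*x + x²

Apply the sum-of-cubes factorisation and cancel (d + x).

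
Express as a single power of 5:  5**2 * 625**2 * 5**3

5**13

5**2 = 5**2; 625**2 = 5**8; 5**3 = 5**3
Combine exponents: 5**13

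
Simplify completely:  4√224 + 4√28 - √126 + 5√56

8*√7 + 23*√14

4√224 = 16*√14; 4√28 = 8*√7; √126 = 3*√14; 5√56 = 10*√14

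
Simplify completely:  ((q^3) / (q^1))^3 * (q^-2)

Inside the bracket: q^2
Raise to the power 3: q^6
Multiply by (q^-2): add exponents.

q^4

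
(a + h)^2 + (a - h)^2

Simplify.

Write as f(a,h) + f(a,-h) and expand.

2*a^2 + 2*h^2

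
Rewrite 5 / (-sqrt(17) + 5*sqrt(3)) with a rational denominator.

(5*sqrt(17) + 25*sqrt(3))/58

Multiply numerator and denominator by sqrt(17) + 5*sqrt(3).
Denominator becomes 58; numerator becomes 5*sqrt(17) + 25*sqrt(3).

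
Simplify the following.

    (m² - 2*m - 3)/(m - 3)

m + 1

Factor: m² - 2*m - 3 = (m + 1)·(m - 3)
Cancel the common factor (m - 3).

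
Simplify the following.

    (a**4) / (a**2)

Quotient: a**2

a**2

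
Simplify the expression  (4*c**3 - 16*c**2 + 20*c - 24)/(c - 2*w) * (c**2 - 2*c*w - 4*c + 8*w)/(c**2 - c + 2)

4*c**2 - 28*c + 48

Factor: 4*c**3 - 16*c**2 + 20*c - 24 = 4*(c**2 - c + 2)*(c - 3);  c**2 - 2*c*w - 4*c + 8*w = (c - 4)*(c - 2*w)
Cancel the common factors (c**2 - c + 2), (c - 2*w).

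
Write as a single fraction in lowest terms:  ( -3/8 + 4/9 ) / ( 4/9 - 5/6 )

-5/28

Numerator: -3/8 + 4/9 = 5/72
Denominator: 4/9 - 5/6 = -7/18
Divide: (5/72) · (-18/7) = -5/28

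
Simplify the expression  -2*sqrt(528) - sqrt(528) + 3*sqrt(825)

3*sqrt(33)

2*sqrt(528) = 8*sqrt(33); sqrt(528) = 4*sqrt(33); 3*sqrt(825) = 15*sqrt(33)
Combine: (-8 - 4 + 15)·sqrt(33) = 3*sqrt(33)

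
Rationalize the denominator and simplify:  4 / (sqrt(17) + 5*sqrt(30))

(-4*sqrt(17) + 20*sqrt(30))/733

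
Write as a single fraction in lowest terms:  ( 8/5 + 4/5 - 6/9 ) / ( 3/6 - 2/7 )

Numerator: 8/5 + 4/5 - 6/9 = 26/15
Denominator: 3/6 - 2/7 = 3/14
Divide: (26/15) · (14/3) = 364/45

364/45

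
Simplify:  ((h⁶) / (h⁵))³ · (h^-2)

Inside the bracket: h¹
Raise to the power 3: h³
Multiply by (h^-2): add exponents.

h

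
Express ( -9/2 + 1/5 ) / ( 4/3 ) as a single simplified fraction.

-129/40

Numerator: -9/2 + 1/5 = -43/10
Denominator: 4/3 = 4/3
Divide: (-43/10) · (3/4) = -129/40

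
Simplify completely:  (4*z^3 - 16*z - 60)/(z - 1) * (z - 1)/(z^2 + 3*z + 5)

Factor: 4*z^3 - 16*z - 60 = 4*(z - 3)*(z^2 + 3*z + 5)
Cancel the common factors (z^2 + 3*z + 5), (z - 1).

4*z - 12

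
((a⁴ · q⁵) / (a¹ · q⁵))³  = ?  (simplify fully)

Inside the bracket: a³
Raise to the power 3: a⁹

a⁹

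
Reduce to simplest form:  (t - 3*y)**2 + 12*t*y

(t + 3*y)**2

Expanding gives t**2 + 6*t*y + 9*y**2, a perfect square.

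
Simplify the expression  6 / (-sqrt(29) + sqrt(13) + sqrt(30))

Group as (sqrt(13) + sqrt(30)) - sqrt(29); multiply by (sqrt(13) + sqrt(30)) + sqrt(29), then rationalise the remaining surd.

(-21*sqrt(29) + 18*sqrt(30) + 69*sqrt(13) + 3*sqrt(11310))/341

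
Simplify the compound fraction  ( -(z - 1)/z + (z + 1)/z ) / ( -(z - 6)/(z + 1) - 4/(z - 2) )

(-2*z^2 + 2*z + 4)/(z^3 - 4*z^2 + 16*z)

Numerator: -(z - 1)/z + (z + 1)/z = 2/z
Denominator: -(z - 6)/(z + 1) - 4/(z - 2) = (-z^2 + 4*z - 16)/(z^2 - z - 2)
Divide: (2/z) · ((z^2 - z - 2)/(-z^2 + 4*z - 16)) = (-2*z^2 + 2*z + 4)/(z^3 - 4*z^2 + 16*z)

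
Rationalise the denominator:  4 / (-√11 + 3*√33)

(2*√11 + 6*√33)/143

Multiply numerator and denominator by √11 + 3*√33.
Denominator becomes 286; numerator becomes 4*√11 + 12*√33.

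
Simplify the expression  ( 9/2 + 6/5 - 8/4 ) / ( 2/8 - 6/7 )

-518/85

Numerator: 9/2 + 6/5 - 8/4 = 37/10
Denominator: 2/8 - 6/7 = -17/28
Divide: (37/10) · (-28/17) = -518/85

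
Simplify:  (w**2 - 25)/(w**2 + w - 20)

(w - 5)/(w - 4)

Factor: w**2 - 25 = (w - 5)*(w + 5);  w**2 + w - 20 = (w + 5)*(w - 4)
Cancel the common factor (w + 5).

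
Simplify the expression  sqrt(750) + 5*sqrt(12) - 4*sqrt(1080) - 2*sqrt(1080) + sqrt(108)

sqrt(750) = 5*sqrt(30); 5*sqrt(12) = 10*sqrt(3); 4*sqrt(1080) = 24*sqrt(30); 2*sqrt(1080) = 12*sqrt(30); sqrt(108) = 6*sqrt(3)

-31*sqrt(30) + 16*sqrt(3)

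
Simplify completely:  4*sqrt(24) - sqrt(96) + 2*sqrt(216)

16*sqrt(6)

4*sqrt(24) = 8*sqrt(6); sqrt(96) = 4*sqrt(6); 2*sqrt(216) = 12*sqrt(6)
Combine: (8 - 4 + 12)·sqrt(6) = 16*sqrt(6)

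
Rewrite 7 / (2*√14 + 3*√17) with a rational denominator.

(-14*√14 + 21*√17)/97

Multiply numerator and denominator by -2*√14 + 3*√17.
Denominator becomes 97; numerator becomes -14*√14 + 21*√17.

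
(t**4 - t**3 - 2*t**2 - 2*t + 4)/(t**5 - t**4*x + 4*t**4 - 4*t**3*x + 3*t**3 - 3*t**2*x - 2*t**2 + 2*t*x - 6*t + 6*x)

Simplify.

(-t + 2)/(-t**2 + t*x - 3*t + 3*x)

Factor: t**4 - t**3 - 2*t**2 - 2*t + 4 = (t - 2)*(t**2 + 2*t + 2)*(t - 1);  t**5 - t**4*x + 4*t**4 - 4*t**3*x + 3*t**3 - 3*t**2*x - 2*t**2 + 2*t*x - 6*t + 6*x = (t - x)*(t + 3)*(t**2 + 2*t + 2)*(t - 1)
Cancel the common factors (t**2 + 2*t + 2), (t - 1).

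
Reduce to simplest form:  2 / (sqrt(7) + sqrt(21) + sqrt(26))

(-7*sqrt(78) + sqrt(26) + 6*sqrt(21) + 20*sqrt(7))/146

Group as (sqrt(7) + sqrt(26)) + sqrt(21); multiply by (sqrt(7) + sqrt(26)) - sqrt(21), then rationalise the remaining surd.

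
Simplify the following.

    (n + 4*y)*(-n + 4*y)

-n^2 + 16*y^2

(4*y)^2 - (n)^2 = -n^2 + 16*y^2.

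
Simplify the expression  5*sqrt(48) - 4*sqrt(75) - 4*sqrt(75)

-20*sqrt(3)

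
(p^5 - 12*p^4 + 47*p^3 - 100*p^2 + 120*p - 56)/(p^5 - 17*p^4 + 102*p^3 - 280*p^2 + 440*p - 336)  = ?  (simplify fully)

(p - 1)/(p - 6)

Factor: p^5 - 12*p^4 + 47*p^3 - 100*p^2 + 120*p - 56 = (p - 7)*(p - 1)*(p^2 - 2*p + 4)*(p - 2);  p^5 - 17*p^4 + 102*p^3 - 280*p^2 + 440*p - 336 = (p - 7)*(p - 2)*(p - 6)*(p^2 - 2*p + 4)
Cancel the common factors (p^2 - 2*p + 4), (p - 7), (p - 2).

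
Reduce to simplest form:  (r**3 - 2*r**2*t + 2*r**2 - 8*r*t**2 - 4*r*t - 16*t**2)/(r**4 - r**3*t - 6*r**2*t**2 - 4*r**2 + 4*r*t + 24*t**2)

(r - 4*t)/(r**2 - 3*r*t - 2*r + 6*t)

Factor: r**3 - 2*r**2*t + 2*r**2 - 8*r*t**2 - 4*r*t - 16*t**2 = (r + 2)*(r - 4*t)*(r + 2*t);  r**4 - r**3*t - 6*r**2*t**2 - 4*r**2 + 4*r*t + 24*t**2 = (r - 2)*(r - 3*t)*(r + 2*t)*(r + 2)
Cancel the common factors (r + 2*t), (r + 2).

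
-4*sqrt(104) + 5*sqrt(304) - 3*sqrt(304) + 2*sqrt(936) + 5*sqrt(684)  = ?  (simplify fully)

4*sqrt(104) = 8*sqrt(26); 5*sqrt(304) = 20*sqrt(19); 3*sqrt(304) = 12*sqrt(19); 2*sqrt(936) = 12*sqrt(26); 5*sqrt(684) = 30*sqrt(19)

4*sqrt(26) + 38*sqrt(19)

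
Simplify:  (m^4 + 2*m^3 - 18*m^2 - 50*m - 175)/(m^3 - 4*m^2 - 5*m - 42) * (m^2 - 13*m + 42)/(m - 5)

m^2 - 2*m - 35

Factor: m^4 + 2*m^3 - 18*m^2 - 50*m - 175 = (m^2 + 2*m + 7)*(m - 5)*(m + 5);  m^3 - 4*m^2 - 5*m - 42 = (m^2 + 2*m + 7)*(m - 6);  m^2 - 13*m + 42 = (m - 7)*(m - 6)
Cancel the common factors (m^2 + 2*m + 7), (m - 5), (m - 6).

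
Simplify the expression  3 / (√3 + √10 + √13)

Group as (√3 + √10) + √13; multiply by (√3 + √10) - √13, then rationalise the remaining surd.

(-√390 + 3*√10 + 10*√3)/20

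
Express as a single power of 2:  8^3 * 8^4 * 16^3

2^33

8^3 = 2^9; 8^4 = 2^12; 16^3 = 2^12
Combine exponents: 2^33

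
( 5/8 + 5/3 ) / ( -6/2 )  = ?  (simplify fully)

-55/72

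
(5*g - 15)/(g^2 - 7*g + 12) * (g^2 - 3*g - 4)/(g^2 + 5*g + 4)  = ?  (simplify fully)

Factor: 5*g - 15 = 5*(g - 3);  g^2 - 7*g + 12 = (g - 3)*(g - 4);  g^2 - 3*g - 4 = (g + 1)*(g - 4);  g^2 + 5*g + 4 = (g + 4)*(g + 1)
Cancel the common factors (g - 4), (g - 3), (g + 1).

5/(g + 4)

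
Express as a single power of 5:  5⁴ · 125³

5^13

5⁴ = 5^4; 125³ = 5^9
Combine exponents: 5^13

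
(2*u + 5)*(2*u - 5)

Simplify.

Product of conjugates: (P+Q)(P-Q) = P^2 - Q^2.

4*u^2 - 25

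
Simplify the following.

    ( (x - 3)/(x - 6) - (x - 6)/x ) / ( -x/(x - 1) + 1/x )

Numerator: (x - 3)/(x - 6) - (x - 6)/x = (9*x - 36)/(x² - 6*x)
Denominator: -x/(x - 1) + 1/x = (-x² + x - 1)/(x² - x)
Divide: ((9*x - 36)/(x² - 6*x)) · ((x² - x)/(-x² + x - 1)) = (-9*x² + 45*x - 36)/(x³ - 7*x² + 7*x - 6)

(-9*x² + 45*x - 36)/(x³ - 7*x² + 7*x - 6)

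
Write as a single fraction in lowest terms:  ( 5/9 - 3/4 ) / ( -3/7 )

Numerator: 5/9 - 3/4 = -7/36
Denominator: -3/7 = -3/7
Divide: (-7/36) · (-7/3) = 49/108

49/108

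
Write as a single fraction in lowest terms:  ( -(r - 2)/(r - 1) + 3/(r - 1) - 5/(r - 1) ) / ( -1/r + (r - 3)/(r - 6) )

Numerator: -(r - 2)/(r - 1) + 3/(r - 1) - 5/(r - 1) = -r/(r - 1)
Denominator: -1/r + (r - 3)/(r - 6) = (r² - 4*r + 6)/(r² - 6*r)
Divide: (-r/(r - 1)) · ((r² - 6*r)/(r² - 4*r + 6)) = (-r³ + 6*r²)/(r³ - 5*r² + 10*r - 6)

(-r³ + 6*r²)/(r³ - 5*r² + 10*r - 6)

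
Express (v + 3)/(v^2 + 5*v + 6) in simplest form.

1/(v + 2)

Factor: v^2 + 5*v + 6 = (v + 2)*(v + 3)
Cancel the common factor (v + 3).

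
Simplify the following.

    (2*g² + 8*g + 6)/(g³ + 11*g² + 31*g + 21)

Factor: 2*g² + 8*g + 6 = 2·(g + 3)·(g + 1);  g³ + 11*g² + 31*g + 21 = (g + 7)·(g + 1)·(g + 3)
Cancel the common factors (g + 3), (g + 1).

2/(g + 7)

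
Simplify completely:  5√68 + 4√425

5√68 = 10*√17; 4√425 = 20*√17
Combine: (10 + 20)·√17 = 30*√17

30*√17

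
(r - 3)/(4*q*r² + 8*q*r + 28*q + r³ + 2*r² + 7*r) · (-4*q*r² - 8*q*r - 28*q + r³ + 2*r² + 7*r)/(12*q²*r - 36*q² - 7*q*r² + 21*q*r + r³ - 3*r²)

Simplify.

-1/(12*q² - q*r - r²)

Factor: 4*q*r² + 8*q*r + 28*q + r³ + 2*r² + 7*r = (r² + 2*r + 7)·(4*q + r);  -4*q*r² - 8*q*r - 28*q + r³ + 2*r² + 7*r = (-4*q + r)·(r² + 2*r + 7);  12*q²*r - 36*q² - 7*q*r² + 21*q*r + r³ - 3*r² = (-3*q + r)·(-4*q + r)·(r - 3)
Cancel the common factors (r² + 2*r + 7), (-4*q + r), (r - 3).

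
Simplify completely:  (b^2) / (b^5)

b^(-3)

Quotient: (b^-3)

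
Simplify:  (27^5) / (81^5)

27^5 = 3^15; 81^5 = 3^20
Combine exponents: 3^(-5)

3^(-5)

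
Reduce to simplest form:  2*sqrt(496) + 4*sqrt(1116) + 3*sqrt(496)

2*sqrt(496) = 8*sqrt(31); 4*sqrt(1116) = 24*sqrt(31); 3*sqrt(496) = 12*sqrt(31)
Combine: (8 + 24 + 12)·sqrt(31) = 44*sqrt(31)

44*sqrt(31)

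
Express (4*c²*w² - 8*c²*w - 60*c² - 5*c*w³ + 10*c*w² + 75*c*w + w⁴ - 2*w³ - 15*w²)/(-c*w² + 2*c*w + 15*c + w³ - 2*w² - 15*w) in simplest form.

Factor: 4*c²*w² - 8*c²*w - 60*c² - 5*c*w³ + 10*c*w² + 75*c*w + w⁴ - 2*w³ - 15*w² = (w - 5)·(-4*c + w)·(w + 3)·(-c + w);  -c*w² + 2*c*w + 15*c + w³ - 2*w² - 15*w = (w - 5)·(w + 3)·(-c + w)
Cancel the common factors (w - 5), (-c + w), (w + 3).

-4*c + w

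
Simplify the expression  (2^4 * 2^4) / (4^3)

2^2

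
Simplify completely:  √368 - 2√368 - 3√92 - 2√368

-18*√23

√368 = 4*√23; 2√368 = 8*√23; 3√92 = 6*√23; 2√368 = 8*√23
Combine: (4 - 8 - 6 - 8)·√23 = -18*√23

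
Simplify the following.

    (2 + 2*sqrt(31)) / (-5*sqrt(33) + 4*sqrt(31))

Multiply numerator and denominator by 4*sqrt(31) + 5*sqrt(33).
Denominator becomes -329; numerator becomes 8*sqrt(31) + 10*sqrt(33) + 248 + 10*sqrt(1023).

(-10*sqrt(1023) - 248 - 10*sqrt(33) - 8*sqrt(31))/329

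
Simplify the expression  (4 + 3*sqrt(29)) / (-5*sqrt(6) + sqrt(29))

Multiply numerator and denominator by sqrt(29) + 5*sqrt(6).
Denominator becomes -121; numerator becomes 4*sqrt(29) + 20*sqrt(6) + 87 + 15*sqrt(174).

(-15*sqrt(174) - 87 - 20*sqrt(6) - 4*sqrt(29))/121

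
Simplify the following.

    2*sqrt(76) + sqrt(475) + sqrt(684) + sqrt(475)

20*sqrt(19)

2*sqrt(76) = 4*sqrt(19); sqrt(475) = 5*sqrt(19); sqrt(684) = 6*sqrt(19); sqrt(475) = 5*sqrt(19)
Combine: (4 + 5 + 6 + 5)·sqrt(19) = 20*sqrt(19)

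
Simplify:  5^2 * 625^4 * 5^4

5^22

5^2 = 5^2; 625^4 = 5^16; 5^4 = 5^4
Combine exponents: 5^22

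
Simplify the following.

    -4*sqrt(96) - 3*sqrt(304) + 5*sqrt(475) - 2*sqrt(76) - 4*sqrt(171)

4*sqrt(96) = 16*sqrt(6); 3*sqrt(304) = 12*sqrt(19); 5*sqrt(475) = 25*sqrt(19); 2*sqrt(76) = 4*sqrt(19); 4*sqrt(171) = 12*sqrt(19)

-16*sqrt(6) - 3*sqrt(19)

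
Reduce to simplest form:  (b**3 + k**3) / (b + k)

Apply the sum-of-cubes factorisation and cancel (b + k).

b**2 - b*k + k**2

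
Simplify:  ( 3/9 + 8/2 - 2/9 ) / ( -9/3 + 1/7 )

-259/180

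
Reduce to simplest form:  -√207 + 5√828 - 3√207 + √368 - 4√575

√207 = 3*√23; 5√828 = 30*√23; 3√207 = 9*√23; √368 = 4*√23; 4√575 = 20*√23
Combine: (-3 + 30 - 9 + 4 - 20)·√23 = 2*√23

2*√23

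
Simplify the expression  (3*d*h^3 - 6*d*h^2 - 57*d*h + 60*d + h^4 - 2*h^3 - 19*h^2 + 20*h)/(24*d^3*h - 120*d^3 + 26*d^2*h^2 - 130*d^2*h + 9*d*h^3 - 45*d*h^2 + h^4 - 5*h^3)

(h^2 + 3*h - 4)/(8*d^2 + 6*d*h + h^2)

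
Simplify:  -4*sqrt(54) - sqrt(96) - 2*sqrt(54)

4*sqrt(54) = 12*sqrt(6); sqrt(96) = 4*sqrt(6); 2*sqrt(54) = 6*sqrt(6)
Combine: (-12 - 4 - 6)·sqrt(6) = -22*sqrt(6)

-22*sqrt(6)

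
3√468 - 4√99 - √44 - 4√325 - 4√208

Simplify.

3√468 = 18*√13; 4√99 = 12*√11; √44 = 2*√11; 4√325 = 20*√13; 4√208 = 16*√13

-18*√13 - 14*√11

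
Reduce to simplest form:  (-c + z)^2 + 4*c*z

(c + z)^2

Expanding gives c^2 + 2*c*z + z^2, a perfect square.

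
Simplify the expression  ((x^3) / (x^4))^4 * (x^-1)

x^(-5)

Inside the bracket: (x^-1)
Raise to the power 4: (x^-4)
Multiply by (x^-1): add exponents.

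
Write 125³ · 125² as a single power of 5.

5^15

125³ = 5^9; 125² = 5^6
Combine exponents: 5^15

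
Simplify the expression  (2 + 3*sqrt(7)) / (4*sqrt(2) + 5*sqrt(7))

(-12*sqrt(14) - 8*sqrt(2) + 10*sqrt(7) + 105)/143

Multiply numerator and denominator by -4*sqrt(2) + 5*sqrt(7).
Denominator becomes 143; numerator becomes -12*sqrt(14) - 8*sqrt(2) + 10*sqrt(7) + 105.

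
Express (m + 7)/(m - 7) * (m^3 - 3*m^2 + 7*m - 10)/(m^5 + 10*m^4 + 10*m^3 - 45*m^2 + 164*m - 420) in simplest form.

Factor: m^3 - 3*m^2 + 7*m - 10 = (m^2 - m + 5)*(m - 2);  m^5 + 10*m^4 + 10*m^3 - 45*m^2 + 164*m - 420 = (m + 6)*(m + 7)*(m - 2)*(m^2 - m + 5)
Cancel the common factors (m^2 - m + 5), (m + 7), (m - 2).

1/(m^2 - m - 42)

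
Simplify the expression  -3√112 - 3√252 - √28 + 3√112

3√112 = 12*√7; 3√252 = 18*√7; √28 = 2*√7; 3√112 = 12*√7
Combine: (-12 - 18 - 2 + 12)·√7 = -20*√7

-20*√7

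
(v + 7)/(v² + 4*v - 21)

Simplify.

Factor: v² + 4*v - 21 = (v - 3)·(v + 7)
Cancel the common factor (v + 7).

1/(v - 3)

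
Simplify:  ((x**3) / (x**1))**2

Inside the bracket: x**2
Raise to the power 2: x**4

x**4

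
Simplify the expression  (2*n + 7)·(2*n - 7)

4*n² - 49

(2*n)^2 - (7)^2 = 4*n² - 49.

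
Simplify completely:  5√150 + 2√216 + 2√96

5√150 = 25*√6; 2√216 = 12*√6; 2√96 = 8*√6
Combine: (25 + 12 + 8)·√6 = 45*√6

45*√6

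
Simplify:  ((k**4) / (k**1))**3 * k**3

k**12

Inside the bracket: k**3
Raise to the power 3: k**9
Multiply by k**3: add exponents.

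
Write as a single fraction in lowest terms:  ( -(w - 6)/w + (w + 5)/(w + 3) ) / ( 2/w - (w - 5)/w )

Numerator: -(w - 6)/w + (w + 5)/(w + 3) = (8*w + 18)/(w² + 3*w)
Denominator: 2/w - (w - 5)/w = (-w + 7)/w
Divide: ((8*w + 18)/(w² + 3*w)) · (w/(-w + 7)) = (-8*w - 18)/(w² - 4*w - 21)

(-8*w - 18)/(w² - 4*w - 21)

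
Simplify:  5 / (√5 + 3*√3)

(-5*√5 + 15*√3)/22

Multiply numerator and denominator by -√5 + 3*√3.
Denominator becomes 22; numerator becomes -5*√5 + 15*√3.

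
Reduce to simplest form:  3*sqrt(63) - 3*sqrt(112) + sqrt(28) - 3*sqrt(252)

3*sqrt(63) = 9*sqrt(7); 3*sqrt(112) = 12*sqrt(7); sqrt(28) = 2*sqrt(7); 3*sqrt(252) = 18*sqrt(7)
Combine: (9 - 12 + 2 - 18)·sqrt(7) = -19*sqrt(7)

-19*sqrt(7)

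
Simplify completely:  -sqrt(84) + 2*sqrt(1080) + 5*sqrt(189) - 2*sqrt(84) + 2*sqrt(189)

12*sqrt(30) + 15*sqrt(21)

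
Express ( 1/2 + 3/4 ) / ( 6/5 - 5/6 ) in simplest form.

Numerator: 1/2 + 3/4 = 5/4
Denominator: 6/5 - 5/6 = 11/30
Divide: (5/4) · (30/11) = 75/22

75/22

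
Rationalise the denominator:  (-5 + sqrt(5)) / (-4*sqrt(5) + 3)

Multiply numerator and denominator by 3 + 4*sqrt(5).
Denominator becomes -71; numerator becomes -17*sqrt(5) + 5.

(-5 + 17*sqrt(5))/71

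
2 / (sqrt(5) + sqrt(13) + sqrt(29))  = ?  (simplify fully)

(-4*sqrt(1885) - 22*sqrt(29) + 42*sqrt(13) + 74*sqrt(5))/139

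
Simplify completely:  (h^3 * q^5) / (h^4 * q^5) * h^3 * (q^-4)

h^2/q^4

Quotient: (h^-1)
Multiply by h^3 * (q^-4): add exponents.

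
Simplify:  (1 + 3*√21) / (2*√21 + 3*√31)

Multiply numerator and denominator by -3*√31 + 2*√21.
Denominator becomes -195; numerator becomes -9*√651 - 3*√31 + 2*√21 + 126.

(-126 - 2*√21 + 3*√31 + 9*√651)/195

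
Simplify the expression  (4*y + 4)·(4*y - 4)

16*y² - 16

Difference of squares with P = 4*y, Q = 4.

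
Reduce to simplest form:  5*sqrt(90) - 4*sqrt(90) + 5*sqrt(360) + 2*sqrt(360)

45*sqrt(10)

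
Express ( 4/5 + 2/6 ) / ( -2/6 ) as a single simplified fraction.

Numerator: 4/5 + 2/6 = 17/15
Denominator: -2/6 = -1/3
Divide: (17/15) · (-3) = -17/5

-17/5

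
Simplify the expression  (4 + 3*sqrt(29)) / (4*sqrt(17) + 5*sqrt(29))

Multiply numerator and denominator by -4*sqrt(17) + 5*sqrt(29).
Denominator becomes 453; numerator becomes -12*sqrt(493) - 16*sqrt(17) + 20*sqrt(29) + 435.

(-12*sqrt(493) - 16*sqrt(17) + 20*sqrt(29) + 435)/453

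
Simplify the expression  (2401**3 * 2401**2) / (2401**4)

7**4

2401**3 = 7**12; 2401**2 = 7**8; 2401**4 = 7**16
Combine exponents: 7**4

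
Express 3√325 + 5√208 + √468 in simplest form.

41*√13

3√325 = 15*√13; 5√208 = 20*√13; √468 = 6*√13
Combine: (15 + 20 + 6)·√13 = 41*√13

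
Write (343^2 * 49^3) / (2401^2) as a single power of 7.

7^4

343^2 = 7^6; 49^3 = 7^6; 2401^2 = 7^8
Combine exponents: 7^4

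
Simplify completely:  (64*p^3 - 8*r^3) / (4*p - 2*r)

Apply the difference-of-cubes factorisation and cancel (4*p - 2*r).

16*p^2 + 8*p*r + 4*r^2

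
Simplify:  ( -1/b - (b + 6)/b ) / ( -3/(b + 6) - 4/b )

Numerator: -1/b - (b + 6)/b = (-b - 7)/b
Denominator: -3/(b + 6) - 4/b = (-7*b - 24)/(b**2 + 6*b)
Divide: ((-b - 7)/b) · ((b**2 + 6*b)/(-7*b - 24)) = (b**2 + 13*b + 42)/(7*b + 24)

(b**2 + 13*b + 42)/(7*b + 24)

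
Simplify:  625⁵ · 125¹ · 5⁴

5^27

625⁵ = 5^20; 125¹ = 5^3; 5⁴ = 5^4
Combine exponents: 5^27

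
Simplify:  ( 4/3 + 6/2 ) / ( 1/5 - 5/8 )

-520/51

Numerator: 4/3 + 6/2 = 13/3
Denominator: 1/5 - 5/8 = -17/40
Divide: (13/3) · (-40/17) = -520/51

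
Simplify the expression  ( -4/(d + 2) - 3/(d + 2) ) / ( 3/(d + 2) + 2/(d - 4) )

(-7*d + 28)/(5*d - 8)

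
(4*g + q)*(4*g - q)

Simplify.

16*g**2 - q**2

Difference of squares with P = 4*g, Q = q.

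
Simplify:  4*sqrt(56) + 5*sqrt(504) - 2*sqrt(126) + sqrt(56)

4*sqrt(56) = 8*sqrt(14); 5*sqrt(504) = 30*sqrt(14); 2*sqrt(126) = 6*sqrt(14); sqrt(56) = 2*sqrt(14)
Combine: (8 + 30 - 6 + 2)·sqrt(14) = 34*sqrt(14)

34*sqrt(14)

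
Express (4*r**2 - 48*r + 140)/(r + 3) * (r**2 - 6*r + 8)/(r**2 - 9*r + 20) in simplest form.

(4*r**2 - 36*r + 56)/(r + 3)

Factor: 4*r**2 - 48*r + 140 = 4*(r - 5)*(r - 7);  r**2 - 6*r + 8 = (r - 4)*(r - 2);  r**2 - 9*r + 20 = (r - 5)*(r - 4)
Cancel the common factors (r - 5), (r - 4).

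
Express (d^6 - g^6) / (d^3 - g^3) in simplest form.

d^3 + g^3

Factor d^6 - g^6 and cancel (d^3 - g^3).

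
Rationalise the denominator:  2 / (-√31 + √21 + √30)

Group as (√21 + √30) - √31; multiply by (√21 + √30) + √31, then rationalise the remaining surd.

(-10*√31 + 11*√30 + 20*√21 + 3*√2170)/530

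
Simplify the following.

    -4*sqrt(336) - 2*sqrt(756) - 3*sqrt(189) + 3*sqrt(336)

4*sqrt(336) = 16*sqrt(21); 2*sqrt(756) = 12*sqrt(21); 3*sqrt(189) = 9*sqrt(21); 3*sqrt(336) = 12*sqrt(21)
Combine: (-16 - 12 - 9 + 12)·sqrt(21) = -25*sqrt(21)

-25*sqrt(21)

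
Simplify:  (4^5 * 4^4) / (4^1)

4^5 = 2^10; 4^4 = 2^8; 4^1 = 2^2
Combine exponents: 2^16

2^16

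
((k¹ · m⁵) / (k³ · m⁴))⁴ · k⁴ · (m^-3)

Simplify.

Inside the bracket: (k^-2) · m¹
Raise to the power 4: (k^-8) · m⁴
Multiply by k⁴ · (m^-3): add exponents.

m/k⁴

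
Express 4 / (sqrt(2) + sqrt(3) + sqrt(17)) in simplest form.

(-8*sqrt(3) - 9*sqrt(2) + sqrt(102) + 6*sqrt(17))/15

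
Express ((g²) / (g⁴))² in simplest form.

Inside the bracket: (g^-2)
Raise to the power 2: (g^-4)

g^(-4)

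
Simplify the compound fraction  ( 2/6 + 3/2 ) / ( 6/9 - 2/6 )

11/2

Numerator: 2/6 + 3/2 = 11/6
Denominator: 6/9 - 2/6 = 1/3
Divide: (11/6) · (3) = 11/2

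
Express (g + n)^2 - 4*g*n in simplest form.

After expansion: g^2 - 2*g*n + n^2 — a perfect-square trinomial.

(g - n)^2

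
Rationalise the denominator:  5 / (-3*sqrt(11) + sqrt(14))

(-3*sqrt(11) - sqrt(14))/17

Multiply numerator and denominator by sqrt(14) + 3*sqrt(11).
Denominator becomes -85; numerator becomes 5*sqrt(14) + 15*sqrt(11).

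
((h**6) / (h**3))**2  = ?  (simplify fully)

h**6

Inside the bracket: h**3
Raise to the power 2: h**6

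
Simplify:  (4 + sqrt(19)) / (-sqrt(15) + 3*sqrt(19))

(4*sqrt(15) + sqrt(285) + 12*sqrt(19) + 57)/156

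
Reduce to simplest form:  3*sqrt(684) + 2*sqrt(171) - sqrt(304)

20*sqrt(19)

3*sqrt(684) = 18*sqrt(19); 2*sqrt(171) = 6*sqrt(19); sqrt(304) = 4*sqrt(19)
Combine: (18 + 6 - 4)·sqrt(19) = 20*sqrt(19)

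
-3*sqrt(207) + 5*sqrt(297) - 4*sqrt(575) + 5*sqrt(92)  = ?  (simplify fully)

3*sqrt(207) = 9*sqrt(23); 5*sqrt(297) = 15*sqrt(33); 4*sqrt(575) = 20*sqrt(23); 5*sqrt(92) = 10*sqrt(23)

-19*sqrt(23) + 15*sqrt(33)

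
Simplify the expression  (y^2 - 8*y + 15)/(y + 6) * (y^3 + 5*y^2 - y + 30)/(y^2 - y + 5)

Factor: y^2 - 8*y + 15 = (y - 3)*(y - 5);  y^3 + 5*y^2 - y + 30 = (y + 6)*(y^2 - y + 5)
Cancel the common factors (y^2 - y + 5), (y + 6).

y^2 - 8*y + 15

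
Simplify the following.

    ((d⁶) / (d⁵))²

d²

Inside the bracket: d¹
Raise to the power 2: d²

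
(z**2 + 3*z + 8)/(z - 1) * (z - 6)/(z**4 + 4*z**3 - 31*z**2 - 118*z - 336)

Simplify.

1/(z**2 + 6*z - 7)

Factor: z**4 + 4*z**3 - 31*z**2 - 118*z - 336 = (z - 6)*(z**2 + 3*z + 8)*(z + 7)
Cancel the common factors (z**2 + 3*z + 8), (z - 6).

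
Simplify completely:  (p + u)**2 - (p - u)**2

Write as f(p,u) - f(p,-u) and expand.

4*p*u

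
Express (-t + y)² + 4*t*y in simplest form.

(t + y)²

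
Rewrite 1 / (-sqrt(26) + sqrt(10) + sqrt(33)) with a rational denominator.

Group as (sqrt(10) + sqrt(33)) - sqrt(26); multiply by (sqrt(10) + sqrt(33)) + sqrt(26), then rationalise the remaining surd.

(-17*sqrt(26) + 3*sqrt(33) + 49*sqrt(10) + 4*sqrt(2145))/1031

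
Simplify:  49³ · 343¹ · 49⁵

49³ = 7^6; 343¹ = 7^3; 49⁵ = 7^10
Combine exponents: 7^19

7^19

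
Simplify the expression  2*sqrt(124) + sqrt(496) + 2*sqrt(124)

12*sqrt(31)

2*sqrt(124) = 4*sqrt(31); sqrt(496) = 4*sqrt(31); 2*sqrt(124) = 4*sqrt(31)
Combine: (4 + 4 + 4)·sqrt(31) = 12*sqrt(31)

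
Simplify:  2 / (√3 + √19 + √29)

(-4*√1653 - 14*√29 + 26*√19 + 90*√3)/179

Group as (√3 + √29) + √19; multiply by (√3 + √29) - √19, then rationalise the remaining surd.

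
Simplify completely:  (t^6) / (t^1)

Quotient: t^5

t^5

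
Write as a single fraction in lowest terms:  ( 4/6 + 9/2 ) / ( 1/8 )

124/3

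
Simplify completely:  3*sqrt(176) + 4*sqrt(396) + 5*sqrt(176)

3*sqrt(176) = 12*sqrt(11); 4*sqrt(396) = 24*sqrt(11); 5*sqrt(176) = 20*sqrt(11)
Combine: (12 + 24 + 20)·sqrt(11) = 56*sqrt(11)

56*sqrt(11)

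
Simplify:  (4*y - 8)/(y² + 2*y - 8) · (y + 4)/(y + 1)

4/(y + 1)

Factor: 4*y - 8 = 4·(y - 2);  y² + 2*y - 8 = (y - 2)·(y + 4)
Cancel the common factors (y - 2), (y + 4).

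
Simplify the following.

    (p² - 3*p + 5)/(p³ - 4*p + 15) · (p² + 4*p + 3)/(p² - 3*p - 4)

1/(p - 4)

Factor: p³ - 4*p + 15 = (p² - 3*p + 5)·(p + 3);  p² + 4*p + 3 = (p + 1)·(p + 3);  p² - 3*p - 4 = (p + 1)·(p - 4)
Cancel the common factors (p² - 3*p + 5), (p + 1), (p + 3).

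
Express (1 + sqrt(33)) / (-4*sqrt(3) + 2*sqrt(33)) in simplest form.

(2*sqrt(3) + sqrt(33) + 6*sqrt(11) + 33)/42

Multiply numerator and denominator by 4*sqrt(3) + 2*sqrt(33).
Denominator becomes 84; numerator becomes 4*sqrt(3) + 2*sqrt(33) + 12*sqrt(11) + 66.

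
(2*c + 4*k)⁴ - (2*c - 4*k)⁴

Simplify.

Only the odd-power cross terms survive.

256*c*k*(c² + 4*k²)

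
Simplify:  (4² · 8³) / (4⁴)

4² = 2^4; 8³ = 2^9; 4⁴ = 2^8
Combine exponents: 2^5

2^5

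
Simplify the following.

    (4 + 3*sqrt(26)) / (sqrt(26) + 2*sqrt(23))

(-39 - 2*sqrt(26) + 4*sqrt(23) + 3*sqrt(598))/33

Multiply numerator and denominator by -2*sqrt(23) + sqrt(26).
Denominator becomes -66; numerator becomes -6*sqrt(598) - 8*sqrt(23) + 4*sqrt(26) + 78.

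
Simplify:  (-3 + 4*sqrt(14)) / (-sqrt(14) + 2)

(-10 - sqrt(14))/2

Multiply numerator and denominator by 2 + sqrt(14).
Denominator becomes -10; numerator becomes 5*sqrt(14) + 50.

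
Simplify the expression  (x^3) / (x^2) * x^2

x^3

Quotient: x^1
Multiply by x^2: add exponents.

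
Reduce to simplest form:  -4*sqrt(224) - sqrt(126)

4*sqrt(224) = 16*sqrt(14); sqrt(126) = 3*sqrt(14)
Combine: (-16 - 3)·sqrt(14) = -19*sqrt(14)

-19*sqrt(14)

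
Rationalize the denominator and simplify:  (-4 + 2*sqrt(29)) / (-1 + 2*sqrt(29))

Multiply numerator and denominator by -2*sqrt(29) - 1.
Denominator becomes -115; numerator becomes -112 + 6*sqrt(29).

(-6*sqrt(29) + 112)/115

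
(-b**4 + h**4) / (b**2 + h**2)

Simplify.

-b**2 + h**2

-b**4 + h**4 factors as -(b - h)*(b + h)*(b**2 + h**2).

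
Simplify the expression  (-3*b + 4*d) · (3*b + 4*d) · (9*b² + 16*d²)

Pair the conjugate factors: ((4*d)+(3*b))((4*d)-(3*b)) = -9*b² + 16*d², then repeat with the next factor.

-81*b⁴ + 256*d⁴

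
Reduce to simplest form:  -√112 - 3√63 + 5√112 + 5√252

√112 = 4*√7; 3√63 = 9*√7; 5√112 = 20*√7; 5√252 = 30*√7
Combine: (-4 - 9 + 20 + 30)·√7 = 37*√7

37*√7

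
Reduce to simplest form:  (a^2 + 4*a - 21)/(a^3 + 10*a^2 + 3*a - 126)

1/(a + 6)

Factor: a^2 + 4*a - 21 = (a + 7)*(a - 3);  a^3 + 10*a^2 + 3*a - 126 = (a + 6)*(a + 7)*(a - 3)
Cancel the common factors (a + 7), (a - 3).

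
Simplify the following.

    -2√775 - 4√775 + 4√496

2√775 = 10*√31; 4√775 = 20*√31; 4√496 = 16*√31
Combine: (-10 - 20 + 16)·√31 = -14*√31

-14*√31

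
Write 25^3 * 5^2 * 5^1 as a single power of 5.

5^9

25^3 = 5^6; 5^2 = 5^2; 5^1 = 5^1
Combine exponents: 5^9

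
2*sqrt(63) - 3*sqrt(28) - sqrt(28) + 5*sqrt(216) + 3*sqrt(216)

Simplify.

-2*sqrt(7) + 48*sqrt(6)

2*sqrt(63) = 6*sqrt(7); 3*sqrt(28) = 6*sqrt(7); sqrt(28) = 2*sqrt(7); 5*sqrt(216) = 30*sqrt(6); 3*sqrt(216) = 18*sqrt(6)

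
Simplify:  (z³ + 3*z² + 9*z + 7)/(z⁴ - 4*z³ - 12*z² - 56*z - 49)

Factor: z³ + 3*z² + 9*z + 7 = (z + 1)·(z² + 2*z + 7);  z⁴ - 4*z³ - 12*z² - 56*z - 49 = (z - 7)·(z + 1)·(z² + 2*z + 7)
Cancel the common factors (z² + 2*z + 7), (z + 1).

1/(z - 7)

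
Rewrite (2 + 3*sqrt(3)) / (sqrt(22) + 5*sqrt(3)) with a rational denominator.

(-3*sqrt(66) - 2*sqrt(22) + 10*sqrt(3) + 45)/53

Multiply numerator and denominator by -sqrt(22) + 5*sqrt(3).
Denominator becomes 53; numerator becomes -3*sqrt(66) - 2*sqrt(22) + 10*sqrt(3) + 45.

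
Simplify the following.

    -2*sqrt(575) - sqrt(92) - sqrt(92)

-14*sqrt(23)

2*sqrt(575) = 10*sqrt(23); sqrt(92) = 2*sqrt(23); sqrt(92) = 2*sqrt(23)
Combine: (-10 - 2 - 2)·sqrt(23) = -14*sqrt(23)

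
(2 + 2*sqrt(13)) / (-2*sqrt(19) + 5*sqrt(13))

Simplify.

(4*sqrt(19) + 10*sqrt(13) + 4*sqrt(247) + 130)/249

Multiply numerator and denominator by 2*sqrt(19) + 5*sqrt(13).
Denominator becomes 249; numerator becomes 4*sqrt(19) + 10*sqrt(13) + 4*sqrt(247) + 130.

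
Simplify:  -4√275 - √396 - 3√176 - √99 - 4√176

4√275 = 20*√11; √396 = 6*√11; 3√176 = 12*√11; √99 = 3*√11; 4√176 = 16*√11
Combine: (-20 - 6 - 12 - 3 - 16)·√11 = -57*√11

-57*√11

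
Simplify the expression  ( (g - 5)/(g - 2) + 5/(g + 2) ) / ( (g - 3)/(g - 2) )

Numerator: (g - 5)/(g - 2) + 5/(g + 2) = (g^2 + 2*g - 20)/(g^2 - 4)
Denominator: (g - 3)/(g - 2) = (g - 3)/(g - 2)
Divide: ((g^2 + 2*g - 20)/(g^2 - 4)) · ((g - 2)/(g - 3)) = (g^2 + 2*g - 20)/(g^2 - g - 6)

(g^2 + 2*g - 20)/(g^2 - g - 6)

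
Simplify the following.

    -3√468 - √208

-22*√13

3√468 = 18*√13; √208 = 4*√13
Combine: (-18 - 4)·√13 = -22*√13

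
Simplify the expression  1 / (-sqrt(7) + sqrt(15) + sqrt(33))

(-41*sqrt(7) - 11*sqrt(33) + 25*sqrt(15) + 6*sqrt(385))/299

Group as (sqrt(15) + sqrt(33)) - sqrt(7); multiply by (sqrt(15) + sqrt(33)) + sqrt(7), then rationalise the remaining surd.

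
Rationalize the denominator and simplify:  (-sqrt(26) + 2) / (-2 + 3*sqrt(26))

Multiply numerator and denominator by -3*sqrt(26) - 2.
Denominator becomes -230; numerator becomes -4*sqrt(26) + 74.

(-37 + 2*sqrt(26))/115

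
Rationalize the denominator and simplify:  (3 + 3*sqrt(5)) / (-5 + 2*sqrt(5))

Multiply numerator and denominator by -5 - 2*sqrt(5).
Denominator becomes 5; numerator becomes -21*sqrt(5) - 45.

(-21*sqrt(5) - 45)/5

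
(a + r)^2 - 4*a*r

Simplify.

Expand the square and combine the 4*a*r term.

(a - r)^2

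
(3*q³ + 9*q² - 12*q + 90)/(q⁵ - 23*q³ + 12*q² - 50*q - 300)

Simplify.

Factor: 3*q³ + 9*q² - 12*q + 90 = 3·(q² - 2*q + 6)·(q + 5);  q⁵ - 23*q³ + 12*q² - 50*q - 300 = (q + 2)·(q² - 2*q + 6)·(q - 5)·(q + 5)
Cancel the common factors (q² - 2*q + 6), (q + 5).

3/(q² - 3*q - 10)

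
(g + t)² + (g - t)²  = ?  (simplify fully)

2*g² + 2*t²

Write as f(g,t) + f(g,-t) and expand.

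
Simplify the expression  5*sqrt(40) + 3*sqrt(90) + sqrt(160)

5*sqrt(40) = 10*sqrt(10); 3*sqrt(90) = 9*sqrt(10); sqrt(160) = 4*sqrt(10)
Combine: (10 + 9 + 4)·sqrt(10) = 23*sqrt(10)

23*sqrt(10)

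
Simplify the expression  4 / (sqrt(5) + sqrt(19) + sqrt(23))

(-8*sqrt(2185) + 4*sqrt(23) + 36*sqrt(19) + 148*sqrt(5))/379

Group as (sqrt(5) + sqrt(19)) + sqrt(23); multiply by (sqrt(5) + sqrt(19)) - sqrt(23), then rationalise the remaining surd.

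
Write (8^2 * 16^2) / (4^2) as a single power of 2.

8^2 = 2^6; 16^2 = 2^8; 4^2 = 2^4
Combine exponents: 2^10

2^10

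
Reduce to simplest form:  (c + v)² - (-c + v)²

Write as f(v,c) - f(v,-c) and expand.

4*c*v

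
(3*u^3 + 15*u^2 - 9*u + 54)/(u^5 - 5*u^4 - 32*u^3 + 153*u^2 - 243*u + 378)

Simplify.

Factor: 3*u^3 + 15*u^2 - 9*u + 54 = 3*(u^2 - u + 3)*(u + 6);  u^5 - 5*u^4 - 32*u^3 + 153*u^2 - 243*u + 378 = (u + 6)*(u - 3)*(u - 7)*(u^2 - u + 3)
Cancel the common factors (u^2 - u + 3), (u + 6).

3/(u^2 - 10*u + 21)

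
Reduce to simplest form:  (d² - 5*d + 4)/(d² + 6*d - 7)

Factor: d² - 5*d + 4 = (d - 4)·(d - 1);  d² + 6*d - 7 = (d - 1)·(d + 7)
Cancel the common factor (d - 1).

(d - 4)/(d + 7)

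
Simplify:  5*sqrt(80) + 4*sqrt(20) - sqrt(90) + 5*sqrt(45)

-3*sqrt(10) + 43*sqrt(5)

5*sqrt(80) = 20*sqrt(5); 4*sqrt(20) = 8*sqrt(5); sqrt(90) = 3*sqrt(10); 5*sqrt(45) = 15*sqrt(5)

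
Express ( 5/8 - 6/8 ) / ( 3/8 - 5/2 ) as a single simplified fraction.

1/17

Numerator: 5/8 - 6/8 = -1/8
Denominator: 3/8 - 5/2 = -17/8
Divide: (-1/8) · (-8/17) = 1/17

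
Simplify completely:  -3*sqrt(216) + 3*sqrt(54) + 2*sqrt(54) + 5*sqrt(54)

3*sqrt(216) = 18*sqrt(6); 3*sqrt(54) = 9*sqrt(6); 2*sqrt(54) = 6*sqrt(6); 5*sqrt(54) = 15*sqrt(6)
Combine: (-18 + 9 + 6 + 15)·sqrt(6) = 12*sqrt(6)

12*sqrt(6)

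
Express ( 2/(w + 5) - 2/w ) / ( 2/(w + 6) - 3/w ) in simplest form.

Numerator: 2/(w + 5) - 2/w = -10/(w² + 5*w)
Denominator: 2/(w + 6) - 3/w = (-w - 18)/(w² + 6*w)
Divide: (-10/(w² + 5*w)) · ((w² + 6*w)/(-w - 18)) = (10*w + 60)/(w² + 23*w + 90)

(10*w + 60)/(w² + 23*w + 90)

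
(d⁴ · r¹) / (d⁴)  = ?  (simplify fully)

r

Quotient: r¹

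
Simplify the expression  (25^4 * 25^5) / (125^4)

5^6

25^4 = 5^8; 25^5 = 5^10; 125^4 = 5^12
Combine exponents: 5^6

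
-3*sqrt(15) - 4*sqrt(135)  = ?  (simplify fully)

3*sqrt(15) = 3*sqrt(15); 4*sqrt(135) = 12*sqrt(15)
Combine: (-3 - 12)·sqrt(15) = -15*sqrt(15)

-15*sqrt(15)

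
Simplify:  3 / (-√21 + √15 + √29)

(-69*√21 + 21*√29 + 105*√15 + 18*√1015)/1211

Group as (√15 + √29) - √21; multiply by (√15 + √29) + √21, then rationalise the remaining surd.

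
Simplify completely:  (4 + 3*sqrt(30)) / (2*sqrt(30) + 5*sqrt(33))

(-180 - 8*sqrt(30) + 20*sqrt(33) + 45*sqrt(110))/705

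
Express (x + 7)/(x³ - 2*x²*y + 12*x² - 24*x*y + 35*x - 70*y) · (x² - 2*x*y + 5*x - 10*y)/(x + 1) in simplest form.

Factor: x³ - 2*x²*y + 12*x² - 24*x*y + 35*x - 70*y = (x + 5)·(x - 2*y)·(x + 7);  x² - 2*x*y + 5*x - 10*y = (x + 5)·(x - 2*y)
Cancel the common factors (x + 7), (x + 5), (x - 2*y).

1/(x + 1)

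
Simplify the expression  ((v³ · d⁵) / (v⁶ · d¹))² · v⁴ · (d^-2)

d⁶/v²

Inside the bracket: (v^-3) · d⁴
Raise to the power 2: (v^-6) · d⁸
Multiply by v⁴ · (d^-2): add exponents.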